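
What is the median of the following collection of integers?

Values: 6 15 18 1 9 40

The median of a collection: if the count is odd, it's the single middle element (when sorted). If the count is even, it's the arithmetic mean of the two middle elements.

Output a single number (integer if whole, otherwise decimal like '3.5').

Answer: 12

Derivation:
Step 1: insert 6 -> lo=[6] (size 1, max 6) hi=[] (size 0) -> median=6
Step 2: insert 15 -> lo=[6] (size 1, max 6) hi=[15] (size 1, min 15) -> median=10.5
Step 3: insert 18 -> lo=[6, 15] (size 2, max 15) hi=[18] (size 1, min 18) -> median=15
Step 4: insert 1 -> lo=[1, 6] (size 2, max 6) hi=[15, 18] (size 2, min 15) -> median=10.5
Step 5: insert 9 -> lo=[1, 6, 9] (size 3, max 9) hi=[15, 18] (size 2, min 15) -> median=9
Step 6: insert 40 -> lo=[1, 6, 9] (size 3, max 9) hi=[15, 18, 40] (size 3, min 15) -> median=12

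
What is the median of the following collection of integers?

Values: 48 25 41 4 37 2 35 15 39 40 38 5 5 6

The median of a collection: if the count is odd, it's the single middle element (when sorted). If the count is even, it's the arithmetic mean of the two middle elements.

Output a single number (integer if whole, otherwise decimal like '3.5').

Answer: 30

Derivation:
Step 1: insert 48 -> lo=[48] (size 1, max 48) hi=[] (size 0) -> median=48
Step 2: insert 25 -> lo=[25] (size 1, max 25) hi=[48] (size 1, min 48) -> median=36.5
Step 3: insert 41 -> lo=[25, 41] (size 2, max 41) hi=[48] (size 1, min 48) -> median=41
Step 4: insert 4 -> lo=[4, 25] (size 2, max 25) hi=[41, 48] (size 2, min 41) -> median=33
Step 5: insert 37 -> lo=[4, 25, 37] (size 3, max 37) hi=[41, 48] (size 2, min 41) -> median=37
Step 6: insert 2 -> lo=[2, 4, 25] (size 3, max 25) hi=[37, 41, 48] (size 3, min 37) -> median=31
Step 7: insert 35 -> lo=[2, 4, 25, 35] (size 4, max 35) hi=[37, 41, 48] (size 3, min 37) -> median=35
Step 8: insert 15 -> lo=[2, 4, 15, 25] (size 4, max 25) hi=[35, 37, 41, 48] (size 4, min 35) -> median=30
Step 9: insert 39 -> lo=[2, 4, 15, 25, 35] (size 5, max 35) hi=[37, 39, 41, 48] (size 4, min 37) -> median=35
Step 10: insert 40 -> lo=[2, 4, 15, 25, 35] (size 5, max 35) hi=[37, 39, 40, 41, 48] (size 5, min 37) -> median=36
Step 11: insert 38 -> lo=[2, 4, 15, 25, 35, 37] (size 6, max 37) hi=[38, 39, 40, 41, 48] (size 5, min 38) -> median=37
Step 12: insert 5 -> lo=[2, 4, 5, 15, 25, 35] (size 6, max 35) hi=[37, 38, 39, 40, 41, 48] (size 6, min 37) -> median=36
Step 13: insert 5 -> lo=[2, 4, 5, 5, 15, 25, 35] (size 7, max 35) hi=[37, 38, 39, 40, 41, 48] (size 6, min 37) -> median=35
Step 14: insert 6 -> lo=[2, 4, 5, 5, 6, 15, 25] (size 7, max 25) hi=[35, 37, 38, 39, 40, 41, 48] (size 7, min 35) -> median=30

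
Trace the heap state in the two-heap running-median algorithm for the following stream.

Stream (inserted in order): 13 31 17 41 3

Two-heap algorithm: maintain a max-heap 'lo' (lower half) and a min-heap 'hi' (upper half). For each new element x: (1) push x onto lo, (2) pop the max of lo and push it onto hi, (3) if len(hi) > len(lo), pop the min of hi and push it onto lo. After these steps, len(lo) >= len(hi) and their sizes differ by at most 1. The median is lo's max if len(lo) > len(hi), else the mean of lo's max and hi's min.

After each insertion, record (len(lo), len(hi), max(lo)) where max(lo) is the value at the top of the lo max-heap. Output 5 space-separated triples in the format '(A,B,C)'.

Answer: (1,0,13) (1,1,13) (2,1,17) (2,2,17) (3,2,17)

Derivation:
Step 1: insert 13 -> lo=[13] hi=[] -> (len(lo)=1, len(hi)=0, max(lo)=13)
Step 2: insert 31 -> lo=[13] hi=[31] -> (len(lo)=1, len(hi)=1, max(lo)=13)
Step 3: insert 17 -> lo=[13, 17] hi=[31] -> (len(lo)=2, len(hi)=1, max(lo)=17)
Step 4: insert 41 -> lo=[13, 17] hi=[31, 41] -> (len(lo)=2, len(hi)=2, max(lo)=17)
Step 5: insert 3 -> lo=[3, 13, 17] hi=[31, 41] -> (len(lo)=3, len(hi)=2, max(lo)=17)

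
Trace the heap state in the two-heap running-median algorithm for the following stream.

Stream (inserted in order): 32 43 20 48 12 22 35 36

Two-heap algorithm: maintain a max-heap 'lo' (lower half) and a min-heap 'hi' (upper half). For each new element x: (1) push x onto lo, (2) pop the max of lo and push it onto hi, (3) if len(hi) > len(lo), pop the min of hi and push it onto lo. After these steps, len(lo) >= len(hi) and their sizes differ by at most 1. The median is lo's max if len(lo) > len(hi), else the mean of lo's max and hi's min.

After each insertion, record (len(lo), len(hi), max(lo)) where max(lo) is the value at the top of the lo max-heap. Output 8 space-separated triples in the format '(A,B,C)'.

Answer: (1,0,32) (1,1,32) (2,1,32) (2,2,32) (3,2,32) (3,3,22) (4,3,32) (4,4,32)

Derivation:
Step 1: insert 32 -> lo=[32] hi=[] -> (len(lo)=1, len(hi)=0, max(lo)=32)
Step 2: insert 43 -> lo=[32] hi=[43] -> (len(lo)=1, len(hi)=1, max(lo)=32)
Step 3: insert 20 -> lo=[20, 32] hi=[43] -> (len(lo)=2, len(hi)=1, max(lo)=32)
Step 4: insert 48 -> lo=[20, 32] hi=[43, 48] -> (len(lo)=2, len(hi)=2, max(lo)=32)
Step 5: insert 12 -> lo=[12, 20, 32] hi=[43, 48] -> (len(lo)=3, len(hi)=2, max(lo)=32)
Step 6: insert 22 -> lo=[12, 20, 22] hi=[32, 43, 48] -> (len(lo)=3, len(hi)=3, max(lo)=22)
Step 7: insert 35 -> lo=[12, 20, 22, 32] hi=[35, 43, 48] -> (len(lo)=4, len(hi)=3, max(lo)=32)
Step 8: insert 36 -> lo=[12, 20, 22, 32] hi=[35, 36, 43, 48] -> (len(lo)=4, len(hi)=4, max(lo)=32)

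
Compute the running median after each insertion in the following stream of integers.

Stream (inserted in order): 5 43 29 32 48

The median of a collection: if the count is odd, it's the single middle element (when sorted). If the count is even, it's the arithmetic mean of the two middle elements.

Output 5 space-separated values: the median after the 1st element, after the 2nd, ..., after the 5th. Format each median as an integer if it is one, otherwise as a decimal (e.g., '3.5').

Answer: 5 24 29 30.5 32

Derivation:
Step 1: insert 5 -> lo=[5] (size 1, max 5) hi=[] (size 0) -> median=5
Step 2: insert 43 -> lo=[5] (size 1, max 5) hi=[43] (size 1, min 43) -> median=24
Step 3: insert 29 -> lo=[5, 29] (size 2, max 29) hi=[43] (size 1, min 43) -> median=29
Step 4: insert 32 -> lo=[5, 29] (size 2, max 29) hi=[32, 43] (size 2, min 32) -> median=30.5
Step 5: insert 48 -> lo=[5, 29, 32] (size 3, max 32) hi=[43, 48] (size 2, min 43) -> median=32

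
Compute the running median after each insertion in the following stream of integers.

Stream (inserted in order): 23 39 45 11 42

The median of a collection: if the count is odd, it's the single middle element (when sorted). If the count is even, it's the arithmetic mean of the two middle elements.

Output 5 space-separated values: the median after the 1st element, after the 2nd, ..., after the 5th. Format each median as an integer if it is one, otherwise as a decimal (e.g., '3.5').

Answer: 23 31 39 31 39

Derivation:
Step 1: insert 23 -> lo=[23] (size 1, max 23) hi=[] (size 0) -> median=23
Step 2: insert 39 -> lo=[23] (size 1, max 23) hi=[39] (size 1, min 39) -> median=31
Step 3: insert 45 -> lo=[23, 39] (size 2, max 39) hi=[45] (size 1, min 45) -> median=39
Step 4: insert 11 -> lo=[11, 23] (size 2, max 23) hi=[39, 45] (size 2, min 39) -> median=31
Step 5: insert 42 -> lo=[11, 23, 39] (size 3, max 39) hi=[42, 45] (size 2, min 42) -> median=39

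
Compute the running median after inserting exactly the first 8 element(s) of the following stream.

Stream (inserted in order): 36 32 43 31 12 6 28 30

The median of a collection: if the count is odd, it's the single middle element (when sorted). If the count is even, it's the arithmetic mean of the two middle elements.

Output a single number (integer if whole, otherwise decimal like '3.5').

Answer: 30.5

Derivation:
Step 1: insert 36 -> lo=[36] (size 1, max 36) hi=[] (size 0) -> median=36
Step 2: insert 32 -> lo=[32] (size 1, max 32) hi=[36] (size 1, min 36) -> median=34
Step 3: insert 43 -> lo=[32, 36] (size 2, max 36) hi=[43] (size 1, min 43) -> median=36
Step 4: insert 31 -> lo=[31, 32] (size 2, max 32) hi=[36, 43] (size 2, min 36) -> median=34
Step 5: insert 12 -> lo=[12, 31, 32] (size 3, max 32) hi=[36, 43] (size 2, min 36) -> median=32
Step 6: insert 6 -> lo=[6, 12, 31] (size 3, max 31) hi=[32, 36, 43] (size 3, min 32) -> median=31.5
Step 7: insert 28 -> lo=[6, 12, 28, 31] (size 4, max 31) hi=[32, 36, 43] (size 3, min 32) -> median=31
Step 8: insert 30 -> lo=[6, 12, 28, 30] (size 4, max 30) hi=[31, 32, 36, 43] (size 4, min 31) -> median=30.5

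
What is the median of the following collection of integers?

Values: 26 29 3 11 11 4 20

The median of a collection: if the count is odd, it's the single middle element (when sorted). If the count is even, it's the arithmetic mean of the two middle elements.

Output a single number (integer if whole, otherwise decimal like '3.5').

Answer: 11

Derivation:
Step 1: insert 26 -> lo=[26] (size 1, max 26) hi=[] (size 0) -> median=26
Step 2: insert 29 -> lo=[26] (size 1, max 26) hi=[29] (size 1, min 29) -> median=27.5
Step 3: insert 3 -> lo=[3, 26] (size 2, max 26) hi=[29] (size 1, min 29) -> median=26
Step 4: insert 11 -> lo=[3, 11] (size 2, max 11) hi=[26, 29] (size 2, min 26) -> median=18.5
Step 5: insert 11 -> lo=[3, 11, 11] (size 3, max 11) hi=[26, 29] (size 2, min 26) -> median=11
Step 6: insert 4 -> lo=[3, 4, 11] (size 3, max 11) hi=[11, 26, 29] (size 3, min 11) -> median=11
Step 7: insert 20 -> lo=[3, 4, 11, 11] (size 4, max 11) hi=[20, 26, 29] (size 3, min 20) -> median=11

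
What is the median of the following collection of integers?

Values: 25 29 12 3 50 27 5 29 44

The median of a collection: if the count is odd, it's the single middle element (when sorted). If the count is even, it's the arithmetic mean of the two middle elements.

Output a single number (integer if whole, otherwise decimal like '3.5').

Answer: 27

Derivation:
Step 1: insert 25 -> lo=[25] (size 1, max 25) hi=[] (size 0) -> median=25
Step 2: insert 29 -> lo=[25] (size 1, max 25) hi=[29] (size 1, min 29) -> median=27
Step 3: insert 12 -> lo=[12, 25] (size 2, max 25) hi=[29] (size 1, min 29) -> median=25
Step 4: insert 3 -> lo=[3, 12] (size 2, max 12) hi=[25, 29] (size 2, min 25) -> median=18.5
Step 5: insert 50 -> lo=[3, 12, 25] (size 3, max 25) hi=[29, 50] (size 2, min 29) -> median=25
Step 6: insert 27 -> lo=[3, 12, 25] (size 3, max 25) hi=[27, 29, 50] (size 3, min 27) -> median=26
Step 7: insert 5 -> lo=[3, 5, 12, 25] (size 4, max 25) hi=[27, 29, 50] (size 3, min 27) -> median=25
Step 8: insert 29 -> lo=[3, 5, 12, 25] (size 4, max 25) hi=[27, 29, 29, 50] (size 4, min 27) -> median=26
Step 9: insert 44 -> lo=[3, 5, 12, 25, 27] (size 5, max 27) hi=[29, 29, 44, 50] (size 4, min 29) -> median=27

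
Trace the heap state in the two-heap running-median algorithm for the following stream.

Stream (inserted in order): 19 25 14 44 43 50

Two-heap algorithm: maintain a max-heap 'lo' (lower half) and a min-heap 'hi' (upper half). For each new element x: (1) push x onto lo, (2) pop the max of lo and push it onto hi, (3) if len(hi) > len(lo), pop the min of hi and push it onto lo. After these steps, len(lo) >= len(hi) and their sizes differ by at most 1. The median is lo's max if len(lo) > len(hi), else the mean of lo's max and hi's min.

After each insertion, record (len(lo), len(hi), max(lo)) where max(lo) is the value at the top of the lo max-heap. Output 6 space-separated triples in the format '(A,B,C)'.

Answer: (1,0,19) (1,1,19) (2,1,19) (2,2,19) (3,2,25) (3,3,25)

Derivation:
Step 1: insert 19 -> lo=[19] hi=[] -> (len(lo)=1, len(hi)=0, max(lo)=19)
Step 2: insert 25 -> lo=[19] hi=[25] -> (len(lo)=1, len(hi)=1, max(lo)=19)
Step 3: insert 14 -> lo=[14, 19] hi=[25] -> (len(lo)=2, len(hi)=1, max(lo)=19)
Step 4: insert 44 -> lo=[14, 19] hi=[25, 44] -> (len(lo)=2, len(hi)=2, max(lo)=19)
Step 5: insert 43 -> lo=[14, 19, 25] hi=[43, 44] -> (len(lo)=3, len(hi)=2, max(lo)=25)
Step 6: insert 50 -> lo=[14, 19, 25] hi=[43, 44, 50] -> (len(lo)=3, len(hi)=3, max(lo)=25)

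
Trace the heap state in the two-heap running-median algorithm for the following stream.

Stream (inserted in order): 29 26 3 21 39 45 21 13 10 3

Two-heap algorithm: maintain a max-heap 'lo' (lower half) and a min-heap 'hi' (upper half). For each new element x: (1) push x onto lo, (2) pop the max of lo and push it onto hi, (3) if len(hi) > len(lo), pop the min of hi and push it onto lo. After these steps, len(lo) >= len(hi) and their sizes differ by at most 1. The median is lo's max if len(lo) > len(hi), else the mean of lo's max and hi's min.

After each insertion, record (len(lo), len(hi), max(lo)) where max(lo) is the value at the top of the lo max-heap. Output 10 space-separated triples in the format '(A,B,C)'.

Answer: (1,0,29) (1,1,26) (2,1,26) (2,2,21) (3,2,26) (3,3,26) (4,3,26) (4,4,21) (5,4,21) (5,5,21)

Derivation:
Step 1: insert 29 -> lo=[29] hi=[] -> (len(lo)=1, len(hi)=0, max(lo)=29)
Step 2: insert 26 -> lo=[26] hi=[29] -> (len(lo)=1, len(hi)=1, max(lo)=26)
Step 3: insert 3 -> lo=[3, 26] hi=[29] -> (len(lo)=2, len(hi)=1, max(lo)=26)
Step 4: insert 21 -> lo=[3, 21] hi=[26, 29] -> (len(lo)=2, len(hi)=2, max(lo)=21)
Step 5: insert 39 -> lo=[3, 21, 26] hi=[29, 39] -> (len(lo)=3, len(hi)=2, max(lo)=26)
Step 6: insert 45 -> lo=[3, 21, 26] hi=[29, 39, 45] -> (len(lo)=3, len(hi)=3, max(lo)=26)
Step 7: insert 21 -> lo=[3, 21, 21, 26] hi=[29, 39, 45] -> (len(lo)=4, len(hi)=3, max(lo)=26)
Step 8: insert 13 -> lo=[3, 13, 21, 21] hi=[26, 29, 39, 45] -> (len(lo)=4, len(hi)=4, max(lo)=21)
Step 9: insert 10 -> lo=[3, 10, 13, 21, 21] hi=[26, 29, 39, 45] -> (len(lo)=5, len(hi)=4, max(lo)=21)
Step 10: insert 3 -> lo=[3, 3, 10, 13, 21] hi=[21, 26, 29, 39, 45] -> (len(lo)=5, len(hi)=5, max(lo)=21)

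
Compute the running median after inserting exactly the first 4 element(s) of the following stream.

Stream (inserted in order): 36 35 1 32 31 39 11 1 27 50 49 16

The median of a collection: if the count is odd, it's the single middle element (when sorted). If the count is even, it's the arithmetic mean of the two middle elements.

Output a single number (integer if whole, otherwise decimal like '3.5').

Answer: 33.5

Derivation:
Step 1: insert 36 -> lo=[36] (size 1, max 36) hi=[] (size 0) -> median=36
Step 2: insert 35 -> lo=[35] (size 1, max 35) hi=[36] (size 1, min 36) -> median=35.5
Step 3: insert 1 -> lo=[1, 35] (size 2, max 35) hi=[36] (size 1, min 36) -> median=35
Step 4: insert 32 -> lo=[1, 32] (size 2, max 32) hi=[35, 36] (size 2, min 35) -> median=33.5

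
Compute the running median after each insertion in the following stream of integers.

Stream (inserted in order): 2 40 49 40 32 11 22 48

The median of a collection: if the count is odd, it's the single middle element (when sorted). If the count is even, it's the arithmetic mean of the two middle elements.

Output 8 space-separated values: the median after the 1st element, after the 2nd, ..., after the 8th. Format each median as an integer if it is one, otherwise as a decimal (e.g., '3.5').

Step 1: insert 2 -> lo=[2] (size 1, max 2) hi=[] (size 0) -> median=2
Step 2: insert 40 -> lo=[2] (size 1, max 2) hi=[40] (size 1, min 40) -> median=21
Step 3: insert 49 -> lo=[2, 40] (size 2, max 40) hi=[49] (size 1, min 49) -> median=40
Step 4: insert 40 -> lo=[2, 40] (size 2, max 40) hi=[40, 49] (size 2, min 40) -> median=40
Step 5: insert 32 -> lo=[2, 32, 40] (size 3, max 40) hi=[40, 49] (size 2, min 40) -> median=40
Step 6: insert 11 -> lo=[2, 11, 32] (size 3, max 32) hi=[40, 40, 49] (size 3, min 40) -> median=36
Step 7: insert 22 -> lo=[2, 11, 22, 32] (size 4, max 32) hi=[40, 40, 49] (size 3, min 40) -> median=32
Step 8: insert 48 -> lo=[2, 11, 22, 32] (size 4, max 32) hi=[40, 40, 48, 49] (size 4, min 40) -> median=36

Answer: 2 21 40 40 40 36 32 36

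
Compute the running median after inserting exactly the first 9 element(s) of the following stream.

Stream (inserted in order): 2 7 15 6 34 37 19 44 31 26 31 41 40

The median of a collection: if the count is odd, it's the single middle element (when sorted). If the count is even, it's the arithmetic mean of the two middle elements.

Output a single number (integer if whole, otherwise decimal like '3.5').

Answer: 19

Derivation:
Step 1: insert 2 -> lo=[2] (size 1, max 2) hi=[] (size 0) -> median=2
Step 2: insert 7 -> lo=[2] (size 1, max 2) hi=[7] (size 1, min 7) -> median=4.5
Step 3: insert 15 -> lo=[2, 7] (size 2, max 7) hi=[15] (size 1, min 15) -> median=7
Step 4: insert 6 -> lo=[2, 6] (size 2, max 6) hi=[7, 15] (size 2, min 7) -> median=6.5
Step 5: insert 34 -> lo=[2, 6, 7] (size 3, max 7) hi=[15, 34] (size 2, min 15) -> median=7
Step 6: insert 37 -> lo=[2, 6, 7] (size 3, max 7) hi=[15, 34, 37] (size 3, min 15) -> median=11
Step 7: insert 19 -> lo=[2, 6, 7, 15] (size 4, max 15) hi=[19, 34, 37] (size 3, min 19) -> median=15
Step 8: insert 44 -> lo=[2, 6, 7, 15] (size 4, max 15) hi=[19, 34, 37, 44] (size 4, min 19) -> median=17
Step 9: insert 31 -> lo=[2, 6, 7, 15, 19] (size 5, max 19) hi=[31, 34, 37, 44] (size 4, min 31) -> median=19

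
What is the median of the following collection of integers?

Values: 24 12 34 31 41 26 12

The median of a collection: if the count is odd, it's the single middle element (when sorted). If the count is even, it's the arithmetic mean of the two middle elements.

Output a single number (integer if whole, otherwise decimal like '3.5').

Step 1: insert 24 -> lo=[24] (size 1, max 24) hi=[] (size 0) -> median=24
Step 2: insert 12 -> lo=[12] (size 1, max 12) hi=[24] (size 1, min 24) -> median=18
Step 3: insert 34 -> lo=[12, 24] (size 2, max 24) hi=[34] (size 1, min 34) -> median=24
Step 4: insert 31 -> lo=[12, 24] (size 2, max 24) hi=[31, 34] (size 2, min 31) -> median=27.5
Step 5: insert 41 -> lo=[12, 24, 31] (size 3, max 31) hi=[34, 41] (size 2, min 34) -> median=31
Step 6: insert 26 -> lo=[12, 24, 26] (size 3, max 26) hi=[31, 34, 41] (size 3, min 31) -> median=28.5
Step 7: insert 12 -> lo=[12, 12, 24, 26] (size 4, max 26) hi=[31, 34, 41] (size 3, min 31) -> median=26

Answer: 26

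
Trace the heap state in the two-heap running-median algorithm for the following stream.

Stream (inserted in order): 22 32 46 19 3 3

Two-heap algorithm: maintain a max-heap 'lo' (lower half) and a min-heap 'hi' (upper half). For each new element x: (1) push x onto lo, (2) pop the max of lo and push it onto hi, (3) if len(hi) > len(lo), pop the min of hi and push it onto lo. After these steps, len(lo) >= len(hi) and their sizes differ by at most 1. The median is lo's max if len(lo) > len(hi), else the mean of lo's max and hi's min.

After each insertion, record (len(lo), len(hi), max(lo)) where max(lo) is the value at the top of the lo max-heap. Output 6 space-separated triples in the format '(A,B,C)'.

Step 1: insert 22 -> lo=[22] hi=[] -> (len(lo)=1, len(hi)=0, max(lo)=22)
Step 2: insert 32 -> lo=[22] hi=[32] -> (len(lo)=1, len(hi)=1, max(lo)=22)
Step 3: insert 46 -> lo=[22, 32] hi=[46] -> (len(lo)=2, len(hi)=1, max(lo)=32)
Step 4: insert 19 -> lo=[19, 22] hi=[32, 46] -> (len(lo)=2, len(hi)=2, max(lo)=22)
Step 5: insert 3 -> lo=[3, 19, 22] hi=[32, 46] -> (len(lo)=3, len(hi)=2, max(lo)=22)
Step 6: insert 3 -> lo=[3, 3, 19] hi=[22, 32, 46] -> (len(lo)=3, len(hi)=3, max(lo)=19)

Answer: (1,0,22) (1,1,22) (2,1,32) (2,2,22) (3,2,22) (3,3,19)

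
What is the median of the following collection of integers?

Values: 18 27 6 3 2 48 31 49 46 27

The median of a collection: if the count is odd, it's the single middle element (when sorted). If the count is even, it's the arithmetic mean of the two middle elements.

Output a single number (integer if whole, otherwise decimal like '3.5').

Step 1: insert 18 -> lo=[18] (size 1, max 18) hi=[] (size 0) -> median=18
Step 2: insert 27 -> lo=[18] (size 1, max 18) hi=[27] (size 1, min 27) -> median=22.5
Step 3: insert 6 -> lo=[6, 18] (size 2, max 18) hi=[27] (size 1, min 27) -> median=18
Step 4: insert 3 -> lo=[3, 6] (size 2, max 6) hi=[18, 27] (size 2, min 18) -> median=12
Step 5: insert 2 -> lo=[2, 3, 6] (size 3, max 6) hi=[18, 27] (size 2, min 18) -> median=6
Step 6: insert 48 -> lo=[2, 3, 6] (size 3, max 6) hi=[18, 27, 48] (size 3, min 18) -> median=12
Step 7: insert 31 -> lo=[2, 3, 6, 18] (size 4, max 18) hi=[27, 31, 48] (size 3, min 27) -> median=18
Step 8: insert 49 -> lo=[2, 3, 6, 18] (size 4, max 18) hi=[27, 31, 48, 49] (size 4, min 27) -> median=22.5
Step 9: insert 46 -> lo=[2, 3, 6, 18, 27] (size 5, max 27) hi=[31, 46, 48, 49] (size 4, min 31) -> median=27
Step 10: insert 27 -> lo=[2, 3, 6, 18, 27] (size 5, max 27) hi=[27, 31, 46, 48, 49] (size 5, min 27) -> median=27

Answer: 27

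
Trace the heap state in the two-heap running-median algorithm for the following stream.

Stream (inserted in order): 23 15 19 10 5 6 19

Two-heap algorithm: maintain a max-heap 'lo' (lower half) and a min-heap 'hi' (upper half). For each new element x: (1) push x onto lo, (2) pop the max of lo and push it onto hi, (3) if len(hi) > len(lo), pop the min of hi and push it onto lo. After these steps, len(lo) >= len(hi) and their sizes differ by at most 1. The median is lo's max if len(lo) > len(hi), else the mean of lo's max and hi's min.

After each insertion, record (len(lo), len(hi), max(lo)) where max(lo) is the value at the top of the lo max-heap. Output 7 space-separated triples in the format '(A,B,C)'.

Step 1: insert 23 -> lo=[23] hi=[] -> (len(lo)=1, len(hi)=0, max(lo)=23)
Step 2: insert 15 -> lo=[15] hi=[23] -> (len(lo)=1, len(hi)=1, max(lo)=15)
Step 3: insert 19 -> lo=[15, 19] hi=[23] -> (len(lo)=2, len(hi)=1, max(lo)=19)
Step 4: insert 10 -> lo=[10, 15] hi=[19, 23] -> (len(lo)=2, len(hi)=2, max(lo)=15)
Step 5: insert 5 -> lo=[5, 10, 15] hi=[19, 23] -> (len(lo)=3, len(hi)=2, max(lo)=15)
Step 6: insert 6 -> lo=[5, 6, 10] hi=[15, 19, 23] -> (len(lo)=3, len(hi)=3, max(lo)=10)
Step 7: insert 19 -> lo=[5, 6, 10, 15] hi=[19, 19, 23] -> (len(lo)=4, len(hi)=3, max(lo)=15)

Answer: (1,0,23) (1,1,15) (2,1,19) (2,2,15) (3,2,15) (3,3,10) (4,3,15)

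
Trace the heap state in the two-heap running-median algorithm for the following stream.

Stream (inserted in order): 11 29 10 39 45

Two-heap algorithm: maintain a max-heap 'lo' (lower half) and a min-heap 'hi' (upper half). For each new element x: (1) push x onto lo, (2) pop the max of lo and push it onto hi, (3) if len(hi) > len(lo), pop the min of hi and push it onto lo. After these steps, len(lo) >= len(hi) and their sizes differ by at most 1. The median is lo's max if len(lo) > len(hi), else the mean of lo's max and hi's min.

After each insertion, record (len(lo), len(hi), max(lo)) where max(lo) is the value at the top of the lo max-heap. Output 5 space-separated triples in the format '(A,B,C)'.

Step 1: insert 11 -> lo=[11] hi=[] -> (len(lo)=1, len(hi)=0, max(lo)=11)
Step 2: insert 29 -> lo=[11] hi=[29] -> (len(lo)=1, len(hi)=1, max(lo)=11)
Step 3: insert 10 -> lo=[10, 11] hi=[29] -> (len(lo)=2, len(hi)=1, max(lo)=11)
Step 4: insert 39 -> lo=[10, 11] hi=[29, 39] -> (len(lo)=2, len(hi)=2, max(lo)=11)
Step 5: insert 45 -> lo=[10, 11, 29] hi=[39, 45] -> (len(lo)=3, len(hi)=2, max(lo)=29)

Answer: (1,0,11) (1,1,11) (2,1,11) (2,2,11) (3,2,29)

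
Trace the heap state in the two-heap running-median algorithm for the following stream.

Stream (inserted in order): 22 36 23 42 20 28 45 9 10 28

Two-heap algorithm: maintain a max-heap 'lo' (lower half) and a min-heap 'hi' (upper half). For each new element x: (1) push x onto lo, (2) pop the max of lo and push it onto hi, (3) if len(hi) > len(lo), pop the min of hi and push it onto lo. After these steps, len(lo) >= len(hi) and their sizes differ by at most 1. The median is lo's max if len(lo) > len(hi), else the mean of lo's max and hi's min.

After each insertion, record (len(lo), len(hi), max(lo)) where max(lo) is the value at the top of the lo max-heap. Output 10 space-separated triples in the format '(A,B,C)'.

Step 1: insert 22 -> lo=[22] hi=[] -> (len(lo)=1, len(hi)=0, max(lo)=22)
Step 2: insert 36 -> lo=[22] hi=[36] -> (len(lo)=1, len(hi)=1, max(lo)=22)
Step 3: insert 23 -> lo=[22, 23] hi=[36] -> (len(lo)=2, len(hi)=1, max(lo)=23)
Step 4: insert 42 -> lo=[22, 23] hi=[36, 42] -> (len(lo)=2, len(hi)=2, max(lo)=23)
Step 5: insert 20 -> lo=[20, 22, 23] hi=[36, 42] -> (len(lo)=3, len(hi)=2, max(lo)=23)
Step 6: insert 28 -> lo=[20, 22, 23] hi=[28, 36, 42] -> (len(lo)=3, len(hi)=3, max(lo)=23)
Step 7: insert 45 -> lo=[20, 22, 23, 28] hi=[36, 42, 45] -> (len(lo)=4, len(hi)=3, max(lo)=28)
Step 8: insert 9 -> lo=[9, 20, 22, 23] hi=[28, 36, 42, 45] -> (len(lo)=4, len(hi)=4, max(lo)=23)
Step 9: insert 10 -> lo=[9, 10, 20, 22, 23] hi=[28, 36, 42, 45] -> (len(lo)=5, len(hi)=4, max(lo)=23)
Step 10: insert 28 -> lo=[9, 10, 20, 22, 23] hi=[28, 28, 36, 42, 45] -> (len(lo)=5, len(hi)=5, max(lo)=23)

Answer: (1,0,22) (1,1,22) (2,1,23) (2,2,23) (3,2,23) (3,3,23) (4,3,28) (4,4,23) (5,4,23) (5,5,23)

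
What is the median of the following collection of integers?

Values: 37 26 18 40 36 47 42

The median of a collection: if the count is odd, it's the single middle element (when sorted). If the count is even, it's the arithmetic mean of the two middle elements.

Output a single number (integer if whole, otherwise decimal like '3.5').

Answer: 37

Derivation:
Step 1: insert 37 -> lo=[37] (size 1, max 37) hi=[] (size 0) -> median=37
Step 2: insert 26 -> lo=[26] (size 1, max 26) hi=[37] (size 1, min 37) -> median=31.5
Step 3: insert 18 -> lo=[18, 26] (size 2, max 26) hi=[37] (size 1, min 37) -> median=26
Step 4: insert 40 -> lo=[18, 26] (size 2, max 26) hi=[37, 40] (size 2, min 37) -> median=31.5
Step 5: insert 36 -> lo=[18, 26, 36] (size 3, max 36) hi=[37, 40] (size 2, min 37) -> median=36
Step 6: insert 47 -> lo=[18, 26, 36] (size 3, max 36) hi=[37, 40, 47] (size 3, min 37) -> median=36.5
Step 7: insert 42 -> lo=[18, 26, 36, 37] (size 4, max 37) hi=[40, 42, 47] (size 3, min 40) -> median=37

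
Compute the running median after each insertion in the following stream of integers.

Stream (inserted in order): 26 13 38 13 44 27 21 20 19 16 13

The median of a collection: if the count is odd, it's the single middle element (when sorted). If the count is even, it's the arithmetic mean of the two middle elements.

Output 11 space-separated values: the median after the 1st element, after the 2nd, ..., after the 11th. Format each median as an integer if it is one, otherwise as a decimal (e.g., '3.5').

Answer: 26 19.5 26 19.5 26 26.5 26 23.5 21 20.5 20

Derivation:
Step 1: insert 26 -> lo=[26] (size 1, max 26) hi=[] (size 0) -> median=26
Step 2: insert 13 -> lo=[13] (size 1, max 13) hi=[26] (size 1, min 26) -> median=19.5
Step 3: insert 38 -> lo=[13, 26] (size 2, max 26) hi=[38] (size 1, min 38) -> median=26
Step 4: insert 13 -> lo=[13, 13] (size 2, max 13) hi=[26, 38] (size 2, min 26) -> median=19.5
Step 5: insert 44 -> lo=[13, 13, 26] (size 3, max 26) hi=[38, 44] (size 2, min 38) -> median=26
Step 6: insert 27 -> lo=[13, 13, 26] (size 3, max 26) hi=[27, 38, 44] (size 3, min 27) -> median=26.5
Step 7: insert 21 -> lo=[13, 13, 21, 26] (size 4, max 26) hi=[27, 38, 44] (size 3, min 27) -> median=26
Step 8: insert 20 -> lo=[13, 13, 20, 21] (size 4, max 21) hi=[26, 27, 38, 44] (size 4, min 26) -> median=23.5
Step 9: insert 19 -> lo=[13, 13, 19, 20, 21] (size 5, max 21) hi=[26, 27, 38, 44] (size 4, min 26) -> median=21
Step 10: insert 16 -> lo=[13, 13, 16, 19, 20] (size 5, max 20) hi=[21, 26, 27, 38, 44] (size 5, min 21) -> median=20.5
Step 11: insert 13 -> lo=[13, 13, 13, 16, 19, 20] (size 6, max 20) hi=[21, 26, 27, 38, 44] (size 5, min 21) -> median=20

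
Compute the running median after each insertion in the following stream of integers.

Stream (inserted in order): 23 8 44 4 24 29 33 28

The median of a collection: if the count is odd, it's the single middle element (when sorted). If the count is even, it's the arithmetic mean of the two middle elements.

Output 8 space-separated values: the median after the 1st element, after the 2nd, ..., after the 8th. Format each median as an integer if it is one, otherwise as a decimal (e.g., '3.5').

Answer: 23 15.5 23 15.5 23 23.5 24 26

Derivation:
Step 1: insert 23 -> lo=[23] (size 1, max 23) hi=[] (size 0) -> median=23
Step 2: insert 8 -> lo=[8] (size 1, max 8) hi=[23] (size 1, min 23) -> median=15.5
Step 3: insert 44 -> lo=[8, 23] (size 2, max 23) hi=[44] (size 1, min 44) -> median=23
Step 4: insert 4 -> lo=[4, 8] (size 2, max 8) hi=[23, 44] (size 2, min 23) -> median=15.5
Step 5: insert 24 -> lo=[4, 8, 23] (size 3, max 23) hi=[24, 44] (size 2, min 24) -> median=23
Step 6: insert 29 -> lo=[4, 8, 23] (size 3, max 23) hi=[24, 29, 44] (size 3, min 24) -> median=23.5
Step 7: insert 33 -> lo=[4, 8, 23, 24] (size 4, max 24) hi=[29, 33, 44] (size 3, min 29) -> median=24
Step 8: insert 28 -> lo=[4, 8, 23, 24] (size 4, max 24) hi=[28, 29, 33, 44] (size 4, min 28) -> median=26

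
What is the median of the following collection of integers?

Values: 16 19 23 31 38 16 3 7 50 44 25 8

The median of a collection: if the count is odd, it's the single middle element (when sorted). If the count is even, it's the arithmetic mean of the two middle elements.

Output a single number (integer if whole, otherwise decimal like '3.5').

Step 1: insert 16 -> lo=[16] (size 1, max 16) hi=[] (size 0) -> median=16
Step 2: insert 19 -> lo=[16] (size 1, max 16) hi=[19] (size 1, min 19) -> median=17.5
Step 3: insert 23 -> lo=[16, 19] (size 2, max 19) hi=[23] (size 1, min 23) -> median=19
Step 4: insert 31 -> lo=[16, 19] (size 2, max 19) hi=[23, 31] (size 2, min 23) -> median=21
Step 5: insert 38 -> lo=[16, 19, 23] (size 3, max 23) hi=[31, 38] (size 2, min 31) -> median=23
Step 6: insert 16 -> lo=[16, 16, 19] (size 3, max 19) hi=[23, 31, 38] (size 3, min 23) -> median=21
Step 7: insert 3 -> lo=[3, 16, 16, 19] (size 4, max 19) hi=[23, 31, 38] (size 3, min 23) -> median=19
Step 8: insert 7 -> lo=[3, 7, 16, 16] (size 4, max 16) hi=[19, 23, 31, 38] (size 4, min 19) -> median=17.5
Step 9: insert 50 -> lo=[3, 7, 16, 16, 19] (size 5, max 19) hi=[23, 31, 38, 50] (size 4, min 23) -> median=19
Step 10: insert 44 -> lo=[3, 7, 16, 16, 19] (size 5, max 19) hi=[23, 31, 38, 44, 50] (size 5, min 23) -> median=21
Step 11: insert 25 -> lo=[3, 7, 16, 16, 19, 23] (size 6, max 23) hi=[25, 31, 38, 44, 50] (size 5, min 25) -> median=23
Step 12: insert 8 -> lo=[3, 7, 8, 16, 16, 19] (size 6, max 19) hi=[23, 25, 31, 38, 44, 50] (size 6, min 23) -> median=21

Answer: 21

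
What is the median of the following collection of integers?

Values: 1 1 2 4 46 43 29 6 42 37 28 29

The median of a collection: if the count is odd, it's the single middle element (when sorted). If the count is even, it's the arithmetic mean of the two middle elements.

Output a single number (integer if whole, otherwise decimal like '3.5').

Step 1: insert 1 -> lo=[1] (size 1, max 1) hi=[] (size 0) -> median=1
Step 2: insert 1 -> lo=[1] (size 1, max 1) hi=[1] (size 1, min 1) -> median=1
Step 3: insert 2 -> lo=[1, 1] (size 2, max 1) hi=[2] (size 1, min 2) -> median=1
Step 4: insert 4 -> lo=[1, 1] (size 2, max 1) hi=[2, 4] (size 2, min 2) -> median=1.5
Step 5: insert 46 -> lo=[1, 1, 2] (size 3, max 2) hi=[4, 46] (size 2, min 4) -> median=2
Step 6: insert 43 -> lo=[1, 1, 2] (size 3, max 2) hi=[4, 43, 46] (size 3, min 4) -> median=3
Step 7: insert 29 -> lo=[1, 1, 2, 4] (size 4, max 4) hi=[29, 43, 46] (size 3, min 29) -> median=4
Step 8: insert 6 -> lo=[1, 1, 2, 4] (size 4, max 4) hi=[6, 29, 43, 46] (size 4, min 6) -> median=5
Step 9: insert 42 -> lo=[1, 1, 2, 4, 6] (size 5, max 6) hi=[29, 42, 43, 46] (size 4, min 29) -> median=6
Step 10: insert 37 -> lo=[1, 1, 2, 4, 6] (size 5, max 6) hi=[29, 37, 42, 43, 46] (size 5, min 29) -> median=17.5
Step 11: insert 28 -> lo=[1, 1, 2, 4, 6, 28] (size 6, max 28) hi=[29, 37, 42, 43, 46] (size 5, min 29) -> median=28
Step 12: insert 29 -> lo=[1, 1, 2, 4, 6, 28] (size 6, max 28) hi=[29, 29, 37, 42, 43, 46] (size 6, min 29) -> median=28.5

Answer: 28.5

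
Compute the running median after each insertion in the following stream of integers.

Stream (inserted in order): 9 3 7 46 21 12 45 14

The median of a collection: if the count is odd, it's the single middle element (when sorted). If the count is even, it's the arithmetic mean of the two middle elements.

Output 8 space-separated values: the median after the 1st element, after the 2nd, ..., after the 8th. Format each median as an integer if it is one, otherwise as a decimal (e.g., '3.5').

Answer: 9 6 7 8 9 10.5 12 13

Derivation:
Step 1: insert 9 -> lo=[9] (size 1, max 9) hi=[] (size 0) -> median=9
Step 2: insert 3 -> lo=[3] (size 1, max 3) hi=[9] (size 1, min 9) -> median=6
Step 3: insert 7 -> lo=[3, 7] (size 2, max 7) hi=[9] (size 1, min 9) -> median=7
Step 4: insert 46 -> lo=[3, 7] (size 2, max 7) hi=[9, 46] (size 2, min 9) -> median=8
Step 5: insert 21 -> lo=[3, 7, 9] (size 3, max 9) hi=[21, 46] (size 2, min 21) -> median=9
Step 6: insert 12 -> lo=[3, 7, 9] (size 3, max 9) hi=[12, 21, 46] (size 3, min 12) -> median=10.5
Step 7: insert 45 -> lo=[3, 7, 9, 12] (size 4, max 12) hi=[21, 45, 46] (size 3, min 21) -> median=12
Step 8: insert 14 -> lo=[3, 7, 9, 12] (size 4, max 12) hi=[14, 21, 45, 46] (size 4, min 14) -> median=13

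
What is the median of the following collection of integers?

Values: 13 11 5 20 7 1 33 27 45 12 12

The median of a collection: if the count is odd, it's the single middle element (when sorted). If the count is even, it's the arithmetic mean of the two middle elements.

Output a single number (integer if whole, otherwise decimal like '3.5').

Step 1: insert 13 -> lo=[13] (size 1, max 13) hi=[] (size 0) -> median=13
Step 2: insert 11 -> lo=[11] (size 1, max 11) hi=[13] (size 1, min 13) -> median=12
Step 3: insert 5 -> lo=[5, 11] (size 2, max 11) hi=[13] (size 1, min 13) -> median=11
Step 4: insert 20 -> lo=[5, 11] (size 2, max 11) hi=[13, 20] (size 2, min 13) -> median=12
Step 5: insert 7 -> lo=[5, 7, 11] (size 3, max 11) hi=[13, 20] (size 2, min 13) -> median=11
Step 6: insert 1 -> lo=[1, 5, 7] (size 3, max 7) hi=[11, 13, 20] (size 3, min 11) -> median=9
Step 7: insert 33 -> lo=[1, 5, 7, 11] (size 4, max 11) hi=[13, 20, 33] (size 3, min 13) -> median=11
Step 8: insert 27 -> lo=[1, 5, 7, 11] (size 4, max 11) hi=[13, 20, 27, 33] (size 4, min 13) -> median=12
Step 9: insert 45 -> lo=[1, 5, 7, 11, 13] (size 5, max 13) hi=[20, 27, 33, 45] (size 4, min 20) -> median=13
Step 10: insert 12 -> lo=[1, 5, 7, 11, 12] (size 5, max 12) hi=[13, 20, 27, 33, 45] (size 5, min 13) -> median=12.5
Step 11: insert 12 -> lo=[1, 5, 7, 11, 12, 12] (size 6, max 12) hi=[13, 20, 27, 33, 45] (size 5, min 13) -> median=12

Answer: 12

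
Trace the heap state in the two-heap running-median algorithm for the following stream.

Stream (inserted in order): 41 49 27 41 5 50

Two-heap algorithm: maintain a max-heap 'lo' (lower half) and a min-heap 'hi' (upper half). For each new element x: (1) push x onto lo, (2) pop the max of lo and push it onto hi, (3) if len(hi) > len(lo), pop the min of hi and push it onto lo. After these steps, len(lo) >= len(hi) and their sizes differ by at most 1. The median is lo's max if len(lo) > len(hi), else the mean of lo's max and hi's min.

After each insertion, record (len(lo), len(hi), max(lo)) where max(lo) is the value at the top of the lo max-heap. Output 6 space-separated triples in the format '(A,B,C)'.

Step 1: insert 41 -> lo=[41] hi=[] -> (len(lo)=1, len(hi)=0, max(lo)=41)
Step 2: insert 49 -> lo=[41] hi=[49] -> (len(lo)=1, len(hi)=1, max(lo)=41)
Step 3: insert 27 -> lo=[27, 41] hi=[49] -> (len(lo)=2, len(hi)=1, max(lo)=41)
Step 4: insert 41 -> lo=[27, 41] hi=[41, 49] -> (len(lo)=2, len(hi)=2, max(lo)=41)
Step 5: insert 5 -> lo=[5, 27, 41] hi=[41, 49] -> (len(lo)=3, len(hi)=2, max(lo)=41)
Step 6: insert 50 -> lo=[5, 27, 41] hi=[41, 49, 50] -> (len(lo)=3, len(hi)=3, max(lo)=41)

Answer: (1,0,41) (1,1,41) (2,1,41) (2,2,41) (3,2,41) (3,3,41)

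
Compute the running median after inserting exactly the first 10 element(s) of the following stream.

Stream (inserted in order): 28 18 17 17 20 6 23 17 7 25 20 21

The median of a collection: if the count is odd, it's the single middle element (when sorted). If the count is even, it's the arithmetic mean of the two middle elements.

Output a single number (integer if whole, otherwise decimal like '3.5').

Answer: 17.5

Derivation:
Step 1: insert 28 -> lo=[28] (size 1, max 28) hi=[] (size 0) -> median=28
Step 2: insert 18 -> lo=[18] (size 1, max 18) hi=[28] (size 1, min 28) -> median=23
Step 3: insert 17 -> lo=[17, 18] (size 2, max 18) hi=[28] (size 1, min 28) -> median=18
Step 4: insert 17 -> lo=[17, 17] (size 2, max 17) hi=[18, 28] (size 2, min 18) -> median=17.5
Step 5: insert 20 -> lo=[17, 17, 18] (size 3, max 18) hi=[20, 28] (size 2, min 20) -> median=18
Step 6: insert 6 -> lo=[6, 17, 17] (size 3, max 17) hi=[18, 20, 28] (size 3, min 18) -> median=17.5
Step 7: insert 23 -> lo=[6, 17, 17, 18] (size 4, max 18) hi=[20, 23, 28] (size 3, min 20) -> median=18
Step 8: insert 17 -> lo=[6, 17, 17, 17] (size 4, max 17) hi=[18, 20, 23, 28] (size 4, min 18) -> median=17.5
Step 9: insert 7 -> lo=[6, 7, 17, 17, 17] (size 5, max 17) hi=[18, 20, 23, 28] (size 4, min 18) -> median=17
Step 10: insert 25 -> lo=[6, 7, 17, 17, 17] (size 5, max 17) hi=[18, 20, 23, 25, 28] (size 5, min 18) -> median=17.5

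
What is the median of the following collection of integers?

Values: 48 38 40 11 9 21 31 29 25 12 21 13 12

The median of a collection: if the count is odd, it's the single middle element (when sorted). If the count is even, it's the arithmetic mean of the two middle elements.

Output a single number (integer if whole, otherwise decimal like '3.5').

Step 1: insert 48 -> lo=[48] (size 1, max 48) hi=[] (size 0) -> median=48
Step 2: insert 38 -> lo=[38] (size 1, max 38) hi=[48] (size 1, min 48) -> median=43
Step 3: insert 40 -> lo=[38, 40] (size 2, max 40) hi=[48] (size 1, min 48) -> median=40
Step 4: insert 11 -> lo=[11, 38] (size 2, max 38) hi=[40, 48] (size 2, min 40) -> median=39
Step 5: insert 9 -> lo=[9, 11, 38] (size 3, max 38) hi=[40, 48] (size 2, min 40) -> median=38
Step 6: insert 21 -> lo=[9, 11, 21] (size 3, max 21) hi=[38, 40, 48] (size 3, min 38) -> median=29.5
Step 7: insert 31 -> lo=[9, 11, 21, 31] (size 4, max 31) hi=[38, 40, 48] (size 3, min 38) -> median=31
Step 8: insert 29 -> lo=[9, 11, 21, 29] (size 4, max 29) hi=[31, 38, 40, 48] (size 4, min 31) -> median=30
Step 9: insert 25 -> lo=[9, 11, 21, 25, 29] (size 5, max 29) hi=[31, 38, 40, 48] (size 4, min 31) -> median=29
Step 10: insert 12 -> lo=[9, 11, 12, 21, 25] (size 5, max 25) hi=[29, 31, 38, 40, 48] (size 5, min 29) -> median=27
Step 11: insert 21 -> lo=[9, 11, 12, 21, 21, 25] (size 6, max 25) hi=[29, 31, 38, 40, 48] (size 5, min 29) -> median=25
Step 12: insert 13 -> lo=[9, 11, 12, 13, 21, 21] (size 6, max 21) hi=[25, 29, 31, 38, 40, 48] (size 6, min 25) -> median=23
Step 13: insert 12 -> lo=[9, 11, 12, 12, 13, 21, 21] (size 7, max 21) hi=[25, 29, 31, 38, 40, 48] (size 6, min 25) -> median=21

Answer: 21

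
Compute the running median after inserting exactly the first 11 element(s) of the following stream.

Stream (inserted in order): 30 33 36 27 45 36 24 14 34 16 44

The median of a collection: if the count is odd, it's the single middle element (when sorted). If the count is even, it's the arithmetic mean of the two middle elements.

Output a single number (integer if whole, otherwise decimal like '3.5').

Answer: 33

Derivation:
Step 1: insert 30 -> lo=[30] (size 1, max 30) hi=[] (size 0) -> median=30
Step 2: insert 33 -> lo=[30] (size 1, max 30) hi=[33] (size 1, min 33) -> median=31.5
Step 3: insert 36 -> lo=[30, 33] (size 2, max 33) hi=[36] (size 1, min 36) -> median=33
Step 4: insert 27 -> lo=[27, 30] (size 2, max 30) hi=[33, 36] (size 2, min 33) -> median=31.5
Step 5: insert 45 -> lo=[27, 30, 33] (size 3, max 33) hi=[36, 45] (size 2, min 36) -> median=33
Step 6: insert 36 -> lo=[27, 30, 33] (size 3, max 33) hi=[36, 36, 45] (size 3, min 36) -> median=34.5
Step 7: insert 24 -> lo=[24, 27, 30, 33] (size 4, max 33) hi=[36, 36, 45] (size 3, min 36) -> median=33
Step 8: insert 14 -> lo=[14, 24, 27, 30] (size 4, max 30) hi=[33, 36, 36, 45] (size 4, min 33) -> median=31.5
Step 9: insert 34 -> lo=[14, 24, 27, 30, 33] (size 5, max 33) hi=[34, 36, 36, 45] (size 4, min 34) -> median=33
Step 10: insert 16 -> lo=[14, 16, 24, 27, 30] (size 5, max 30) hi=[33, 34, 36, 36, 45] (size 5, min 33) -> median=31.5
Step 11: insert 44 -> lo=[14, 16, 24, 27, 30, 33] (size 6, max 33) hi=[34, 36, 36, 44, 45] (size 5, min 34) -> median=33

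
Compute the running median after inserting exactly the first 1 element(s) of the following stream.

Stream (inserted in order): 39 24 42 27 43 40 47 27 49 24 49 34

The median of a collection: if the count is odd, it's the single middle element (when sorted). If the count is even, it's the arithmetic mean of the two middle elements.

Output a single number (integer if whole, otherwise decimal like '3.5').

Step 1: insert 39 -> lo=[39] (size 1, max 39) hi=[] (size 0) -> median=39

Answer: 39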